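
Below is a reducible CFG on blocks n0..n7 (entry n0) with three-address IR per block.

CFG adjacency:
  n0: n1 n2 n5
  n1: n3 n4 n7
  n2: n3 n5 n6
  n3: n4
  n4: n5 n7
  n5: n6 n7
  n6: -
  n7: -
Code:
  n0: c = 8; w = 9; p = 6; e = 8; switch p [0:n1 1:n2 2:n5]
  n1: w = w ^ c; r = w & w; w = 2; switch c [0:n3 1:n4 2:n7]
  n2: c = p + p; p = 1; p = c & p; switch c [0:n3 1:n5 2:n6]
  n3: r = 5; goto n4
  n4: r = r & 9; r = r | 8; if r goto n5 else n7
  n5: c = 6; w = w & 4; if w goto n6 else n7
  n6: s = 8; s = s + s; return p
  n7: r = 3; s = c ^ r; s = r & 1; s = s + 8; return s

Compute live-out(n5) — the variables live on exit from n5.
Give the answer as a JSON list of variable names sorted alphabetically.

Answer: ["c", "p"]

Analysis:
def/use:
  n0: {c,e,p,w} / ∅
  n1: {r,w} / {c,w}
  n2: {c,p} / {p}
  n3: {r} / ∅
  n4: {r} / {r}
  n5: {c,w} / {w}
  n6: {s} / {p}
  n7: {r,s} / {c}

Backward fixpoint:
  n0: in=∅ out={c,p,w}
  n1: in={c,p,w} out={c,p,r,w}
  n2: in={p,w} out={c,p,w}
  n3: in={c,p,w} out={c,p,r,w}
  n4: in={c,p,r,w} out={c,p,w}
  n5: in={p,w} out={c,p}
  n6: in={p} out=∅
  n7: in={c} out=∅

live-out(n5) = ["c", "p"]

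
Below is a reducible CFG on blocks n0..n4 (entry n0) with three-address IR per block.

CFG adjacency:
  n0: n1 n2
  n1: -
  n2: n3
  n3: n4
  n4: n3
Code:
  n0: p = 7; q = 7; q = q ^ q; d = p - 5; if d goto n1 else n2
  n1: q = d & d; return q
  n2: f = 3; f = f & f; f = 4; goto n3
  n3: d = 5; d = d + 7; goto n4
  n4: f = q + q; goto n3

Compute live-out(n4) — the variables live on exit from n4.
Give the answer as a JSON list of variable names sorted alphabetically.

def/use:
  n0: {d,p,q} / ∅
  n1: {q} / {d}
  n2: {f} / ∅
  n3: {d} / ∅
  n4: {f} / {q}

Backward fixpoint:
  live n0: ∅→{d,q}
  live n1: {d}→∅
  live n2: {q}→{q}
  live n3: {q}→{q}
  live n4: {q}→{q}

live-out(n4) = ["q"]

Answer: ["q"]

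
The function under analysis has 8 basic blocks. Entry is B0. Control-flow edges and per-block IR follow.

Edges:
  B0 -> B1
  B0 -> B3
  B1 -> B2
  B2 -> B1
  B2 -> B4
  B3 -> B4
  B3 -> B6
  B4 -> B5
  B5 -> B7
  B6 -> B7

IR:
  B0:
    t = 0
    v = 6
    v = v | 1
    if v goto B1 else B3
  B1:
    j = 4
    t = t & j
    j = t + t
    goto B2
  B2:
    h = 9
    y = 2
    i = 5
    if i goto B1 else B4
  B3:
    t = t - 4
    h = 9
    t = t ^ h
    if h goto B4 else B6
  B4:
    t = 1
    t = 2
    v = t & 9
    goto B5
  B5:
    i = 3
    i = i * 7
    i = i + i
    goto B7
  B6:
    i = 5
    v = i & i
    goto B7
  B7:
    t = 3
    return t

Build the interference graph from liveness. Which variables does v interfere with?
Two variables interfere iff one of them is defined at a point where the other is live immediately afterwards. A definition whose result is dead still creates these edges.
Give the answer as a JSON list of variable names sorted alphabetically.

Answer: ["t"]

Derivation:
Per-block:
  B0: {t,v} / ∅
  B1: {j,t} / {t}
  B2: {h,i,y} / ∅
  B3: {h,t} / {t}
  B4: {t,v} / ∅
  B5: {i} / ∅
  B6: {i,v} / ∅
  B7: {t} / ∅

Live sets:
  B0 li=∅ lo={t}
  B1 li={t} lo={t}
  B2 li={t} lo={t}
  B3 li={t} lo=∅
  B4 li=∅ lo=∅
  B5 li=∅ lo=∅
  B6 li=∅ lo=∅
  B7 li=∅ lo=∅

Conflict graph:
  h: {t}
  i: {t}
  j: {t}
  t: {h,i,j,v,y}
  v: {t}
  y: {t}

N(v) = ["t"]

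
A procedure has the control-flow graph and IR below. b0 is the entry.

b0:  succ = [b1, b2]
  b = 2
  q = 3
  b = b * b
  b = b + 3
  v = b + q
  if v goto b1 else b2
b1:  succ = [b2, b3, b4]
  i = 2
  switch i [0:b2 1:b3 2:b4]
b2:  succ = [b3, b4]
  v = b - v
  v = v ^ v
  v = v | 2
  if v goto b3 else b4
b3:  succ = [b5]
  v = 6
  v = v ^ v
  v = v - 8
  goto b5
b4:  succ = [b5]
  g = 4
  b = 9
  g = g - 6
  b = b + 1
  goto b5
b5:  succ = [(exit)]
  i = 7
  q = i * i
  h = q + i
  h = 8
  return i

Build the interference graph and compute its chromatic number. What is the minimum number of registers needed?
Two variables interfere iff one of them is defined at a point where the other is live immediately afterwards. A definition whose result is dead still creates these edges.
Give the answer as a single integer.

Answer: 3

Working:
Block summaries:
  b0: {b,q,v} / ∅
  b1: {i} / ∅
  b2: {v} / {b,v}
  b3: {v} / ∅
  b4: {b,g} / ∅
  b5: {h,i,q} / ∅

Backward fixpoint:
  b0: in=∅ out={b,v}
  b1: in={b,v} out={b,v}
  b2: in={b,v} out=∅
  b3: in=∅ out=∅
  b4: in=∅ out=∅
  b5: in=∅ out=∅

Conflict graph:
  b↔{g,i,q,v}
  g↔{b}
  h↔{i}
  i↔{b,h,q,v}
  q↔{b,i}
  v↔{b,i}

Registers:
  {b,i,q} pairwise interfere (3-clique) ⇒ χ ≥ 3
  assign b→R0 g→R1 h→R0 i→R1 q→R2 v→R2 — no edge inside a register ⇒ χ ≤ 3
  χ = 3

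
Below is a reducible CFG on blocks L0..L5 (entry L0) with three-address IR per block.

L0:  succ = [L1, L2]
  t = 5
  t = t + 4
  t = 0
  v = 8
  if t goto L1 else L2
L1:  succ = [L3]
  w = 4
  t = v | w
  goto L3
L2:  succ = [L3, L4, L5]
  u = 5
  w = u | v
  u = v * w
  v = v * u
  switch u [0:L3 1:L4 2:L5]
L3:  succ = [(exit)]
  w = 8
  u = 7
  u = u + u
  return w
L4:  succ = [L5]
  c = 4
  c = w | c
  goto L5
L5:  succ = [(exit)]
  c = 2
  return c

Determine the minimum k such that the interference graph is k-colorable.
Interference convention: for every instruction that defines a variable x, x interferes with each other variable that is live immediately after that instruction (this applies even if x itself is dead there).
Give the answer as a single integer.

Answer: 3

Derivation:
Block summaries:
  L0: def={t,v} ue=∅
  L1: def={t,w} ue={v}
  L2: def={u,v,w} ue={v}
  L3: def={u,w} ue=∅
  L4: def={c} ue={w}
  L5: def={c} ue=∅

Liveness:
  L0: in=∅ out={v}
  L1: in={v} out=∅
  L2: in={v} out={w}
  L3: in=∅ out=∅
  L4: in={w} out=∅
  L5: in=∅ out=∅

Conflict graph:
  c↔{w}
  t↔{v}
  u↔{v,w}
  v↔{t,u,w}
  w↔{c,u,v}

Colouring:
  clique {u,v,w} ⇒ need ≥ 3
  3-colouring: c0={c,v}  c1={t,w}  c2={u}
  χ = 3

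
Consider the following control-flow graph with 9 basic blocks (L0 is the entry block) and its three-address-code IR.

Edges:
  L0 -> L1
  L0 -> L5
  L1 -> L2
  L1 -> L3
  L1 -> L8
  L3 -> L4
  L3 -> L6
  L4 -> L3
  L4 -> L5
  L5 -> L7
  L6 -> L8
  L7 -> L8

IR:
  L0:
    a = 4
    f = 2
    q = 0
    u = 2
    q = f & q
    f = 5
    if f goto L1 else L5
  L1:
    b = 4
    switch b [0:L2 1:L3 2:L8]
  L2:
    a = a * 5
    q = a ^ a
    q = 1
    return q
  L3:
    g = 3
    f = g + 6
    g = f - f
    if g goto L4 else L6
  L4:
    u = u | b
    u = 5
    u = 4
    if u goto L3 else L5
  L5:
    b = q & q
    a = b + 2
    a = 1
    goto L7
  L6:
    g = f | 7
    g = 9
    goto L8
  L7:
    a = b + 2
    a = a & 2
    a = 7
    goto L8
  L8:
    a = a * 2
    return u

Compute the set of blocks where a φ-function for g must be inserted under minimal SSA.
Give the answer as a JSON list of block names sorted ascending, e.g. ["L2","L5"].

Answer: ["L3", "L5", "L8"]

Analysis:
idom tree: L1←L0 L2←L1 L3←L1 L4←L3 L5←L0 L6←L3 L7←L5 L8←L0
Dom at joins:
  L3: preds {L1,L4}: {L0,L1} ∩ {L0,L1,L3,L4} = {L0,L1}; idom=L1
  L5: preds {L0,L4}: {L0} ∩ {L0,L1,L3,L4} = {L0}; idom=L0
  L8: preds {L1,L6,L7}: {L0,L1} ∩ {L0,L1,L3,L6} ∩ {L0,L5,L7} = {L0}; idom=L0

DF derivation:
  L3←L1: walk · to L1
  L3←L4: walk L4→L3 to L1
  L5←L0: walk · to L0
  L5←L4: walk L4→L3→L1 to L0
  L8←L1: walk L1 to L0
  L8←L6: walk L6→L3→L1 to L0
  L8←L7: walk L7→L5 to L0
  DF(L0)=∅
  DF(L1)={L5,L8}
  DF(L2)=∅
  DF(L3)={L3,L5,L8}
  DF(L4)={L3,L5}
  DF(L5)={L8}
  DF(L6)={L8}
  DF(L7)={L8}
  DF(L8)=∅

φ for g: defs {L3,L6}
  DF⁺ = {L3,L5,L8}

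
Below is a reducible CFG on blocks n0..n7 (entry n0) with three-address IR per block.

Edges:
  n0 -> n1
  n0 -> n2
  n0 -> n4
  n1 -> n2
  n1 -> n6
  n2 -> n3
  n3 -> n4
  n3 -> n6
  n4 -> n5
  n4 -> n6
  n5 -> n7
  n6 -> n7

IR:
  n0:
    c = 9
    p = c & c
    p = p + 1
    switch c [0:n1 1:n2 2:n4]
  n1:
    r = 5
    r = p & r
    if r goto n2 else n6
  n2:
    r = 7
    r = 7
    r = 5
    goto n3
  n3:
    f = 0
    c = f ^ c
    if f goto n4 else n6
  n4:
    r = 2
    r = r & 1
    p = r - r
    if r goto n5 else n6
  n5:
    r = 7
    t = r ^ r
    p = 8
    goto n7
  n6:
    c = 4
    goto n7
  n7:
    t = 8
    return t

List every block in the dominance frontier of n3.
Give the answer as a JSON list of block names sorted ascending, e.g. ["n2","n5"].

idom tree: n1←n0 n2←n0 n3←n2 n4←n0 n5←n4 n6←n0 n7←n0
Dom∩ at merges:
  n2: preds {n0,n1}: {n0} ∩ {n0,n1} = {n0}; idom=n0
  n4: preds {n0,n3}: {n0} ∩ {n0,n2,n3} = {n0}; idom=n0
  n6: preds {n1,n3,n4}: {n0,n1} ∩ {n0,n2,n3} ∩ {n0,n4} = {n0}; idom=n0
  n7: preds {n5,n6}: {n0,n4,n5} ∩ {n0,n6} = {n0}; idom=n0

DF derivation:
  n2←n0: walk · to n0
  n2←n1: walk n1 to n0
  n4←n0: walk · to n0
  n4←n3: walk n3→n2 to n0
  n6←n1: walk n1 to n0
  n6←n3: walk n3→n2 to n0
  n6←n4: walk n4 to n0
  n7←n5: walk n5→n4 to n0
  n7←n6: walk n6 to n0
  n0: DF=∅
  n1: DF={n2,n6}
  n2: DF={n4,n6}
  n3: DF={n4,n6}
  n4: DF={n6,n7}
  n5: DF={n7}
  n6: DF={n7}
  n7: DF=∅

DF(n3) = ["n4", "n6"]

Answer: ["n4", "n6"]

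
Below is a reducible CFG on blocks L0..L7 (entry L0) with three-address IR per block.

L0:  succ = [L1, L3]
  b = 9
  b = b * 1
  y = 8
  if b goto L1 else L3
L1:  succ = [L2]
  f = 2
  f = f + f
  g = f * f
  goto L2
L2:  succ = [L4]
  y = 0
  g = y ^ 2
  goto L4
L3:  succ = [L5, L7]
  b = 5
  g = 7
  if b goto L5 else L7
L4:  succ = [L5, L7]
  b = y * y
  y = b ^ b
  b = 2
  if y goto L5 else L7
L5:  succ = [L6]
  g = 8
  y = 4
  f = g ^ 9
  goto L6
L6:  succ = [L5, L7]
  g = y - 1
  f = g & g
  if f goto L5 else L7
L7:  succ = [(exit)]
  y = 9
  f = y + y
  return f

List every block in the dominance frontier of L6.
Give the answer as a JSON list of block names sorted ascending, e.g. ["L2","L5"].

idom tree: L1←L0 L2←L1 L3←L0 L4←L2 L5←L0 L6←L5 L7←L0
Join-block Dom:
  L5: preds {L3,L4,L6}: {L0,L3} ∩ {L0,L1,L2,L4} ∩ {L0,L5,L6} = {L0}; idom=L0
  L7: preds {L3,L4,L6}: {L0,L3} ∩ {L0,L1,L2,L4} ∩ {L0,L5,L6} = {L0}; idom=L0

DF derivation:
  join L5 pred L3: L3 stop@L0
  join L5 pred L4: L4→L2→L1 stop@L0
  join L5 pred L6: L6→L5 stop@L0
  join L7 pred L3: L3 stop@L0
  join L7 pred L4: L4→L2→L1 stop@L0
  join L7 pred L6: L6→L5 stop@L0
  L0: DF=∅
  L1: DF={L5,L7}
  L2: DF={L5,L7}
  L3: DF={L5,L7}
  L4: DF={L5,L7}
  L5: DF={L5,L7}
  L6: DF={L5,L7}
  L7: DF=∅

DF(L6) = ["L5", "L7"]

Answer: ["L5", "L7"]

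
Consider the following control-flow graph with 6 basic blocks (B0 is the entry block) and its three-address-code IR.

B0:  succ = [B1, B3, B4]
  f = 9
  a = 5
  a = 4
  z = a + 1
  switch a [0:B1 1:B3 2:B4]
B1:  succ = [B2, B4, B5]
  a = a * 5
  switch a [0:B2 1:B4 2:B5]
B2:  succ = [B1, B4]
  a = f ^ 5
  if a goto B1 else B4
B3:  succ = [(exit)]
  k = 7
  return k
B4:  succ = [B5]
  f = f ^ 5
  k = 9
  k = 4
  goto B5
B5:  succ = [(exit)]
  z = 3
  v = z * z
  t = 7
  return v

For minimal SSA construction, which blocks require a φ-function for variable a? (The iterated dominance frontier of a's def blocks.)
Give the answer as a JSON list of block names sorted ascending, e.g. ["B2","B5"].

idom tree: B1←B0 B2←B1 B3←B0 B4←B0 B5←B0
Dom at joins:
  B1: preds {B0,B2}: {B0} ∩ {B0,B1,B2} = {B0}; idom=B0
  B4: preds {B0,B1,B2}: {B0} ∩ {B0,B1} ∩ {B0,B1,B2} = {B0}; idom=B0
  B5: preds {B1,B4}: {B0,B1} ∩ {B0,B4} = {B0}; idom=B0

DF walk-up:
  join B1 pred B0: · stop@B0
  join B1 pred B2: B2→B1 stop@B0
  join B4 pred B0: · stop@B0
  join B4 pred B1: B1 stop@B0
  join B4 pred B2: B2→B1 stop@B0
  join B5 pred B1: B1 stop@B0
  join B5 pred B4: B4 stop@B0
  B0: DF=∅
  B1: DF={B1,B4,B5}
  B2: DF={B1,B4}
  B3: DF=∅
  B4: DF={B5}
  B5: DF=∅

φ for a: defs {B0,B1,B2}
  DF⁺ = {B1,B4,B5}

Answer: ["B1", "B4", "B5"]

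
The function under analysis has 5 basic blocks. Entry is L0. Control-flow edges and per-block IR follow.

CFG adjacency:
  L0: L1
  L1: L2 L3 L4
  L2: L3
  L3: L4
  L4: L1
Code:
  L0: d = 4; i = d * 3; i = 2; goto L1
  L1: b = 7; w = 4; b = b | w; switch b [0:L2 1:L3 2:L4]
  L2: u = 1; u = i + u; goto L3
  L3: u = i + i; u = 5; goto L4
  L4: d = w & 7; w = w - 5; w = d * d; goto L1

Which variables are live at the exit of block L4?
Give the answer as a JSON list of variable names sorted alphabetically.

def/use:
  L0: def={d,i} ue=∅
  L1: def={b,w} ue=∅
  L2: def={u} ue={i}
  L3: def={u} ue={i}
  L4: def={d,w} ue={w}

Live sets:
  L0 li=∅ lo={i}
  L1 li={i} lo={i,w}
  L2 li={i,w} lo={i,w}
  L3 li={i,w} lo={i,w}
  L4 li={i,w} lo={i}

live-out(L4) = ["i"]

Answer: ["i"]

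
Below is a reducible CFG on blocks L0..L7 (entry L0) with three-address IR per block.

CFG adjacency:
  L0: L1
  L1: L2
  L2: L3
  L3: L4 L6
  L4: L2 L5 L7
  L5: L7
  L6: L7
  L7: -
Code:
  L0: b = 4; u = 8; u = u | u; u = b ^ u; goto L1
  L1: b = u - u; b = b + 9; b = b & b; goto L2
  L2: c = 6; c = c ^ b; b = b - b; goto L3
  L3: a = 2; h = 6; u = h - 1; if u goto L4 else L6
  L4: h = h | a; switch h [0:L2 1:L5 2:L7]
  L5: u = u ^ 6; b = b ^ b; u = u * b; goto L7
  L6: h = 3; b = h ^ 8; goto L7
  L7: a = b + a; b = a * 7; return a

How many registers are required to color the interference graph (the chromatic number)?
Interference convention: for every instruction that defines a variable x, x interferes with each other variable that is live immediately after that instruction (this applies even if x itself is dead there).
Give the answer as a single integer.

Answer: 4

Analysis:
Per-block:
  L0 def {b,u} use ∅
  L1 def {b} use {u}
  L2 def {b,c} use {b}
  L3 def {a,h,u} use ∅
  L4 def {h} use {a,h}
  L5 def {b,u} use {b,u}
  L6 def {b,h} use ∅
  L7 def {a,b} use {a,b}

Liveness:
  L0: in=∅ out={u}
  L1: in={u} out={b}
  L2: in={b} out={b}
  L3: in={b} out={a,b,h,u}
  L4: in={a,b,h,u} out={a,b,u}
  L5: in={a,b,u} out={a,b}
  L6: in={a} out={a,b}
  L7: in={a,b} out=∅

Conflict graph:
  a: {b,h,u}
  b: {a,c,h,u}
  c: {b}
  h: {a,b,u}
  u: {a,b,h}

Chromatic number:
  lower bound: {a,b,h,u} mutually conflict ⇒ χ ≥ 4
  assign a→c1 b→c0 c→c1 h→c2 u→c3 — no edge inside a register ⇒ χ ≤ 4
  χ = 4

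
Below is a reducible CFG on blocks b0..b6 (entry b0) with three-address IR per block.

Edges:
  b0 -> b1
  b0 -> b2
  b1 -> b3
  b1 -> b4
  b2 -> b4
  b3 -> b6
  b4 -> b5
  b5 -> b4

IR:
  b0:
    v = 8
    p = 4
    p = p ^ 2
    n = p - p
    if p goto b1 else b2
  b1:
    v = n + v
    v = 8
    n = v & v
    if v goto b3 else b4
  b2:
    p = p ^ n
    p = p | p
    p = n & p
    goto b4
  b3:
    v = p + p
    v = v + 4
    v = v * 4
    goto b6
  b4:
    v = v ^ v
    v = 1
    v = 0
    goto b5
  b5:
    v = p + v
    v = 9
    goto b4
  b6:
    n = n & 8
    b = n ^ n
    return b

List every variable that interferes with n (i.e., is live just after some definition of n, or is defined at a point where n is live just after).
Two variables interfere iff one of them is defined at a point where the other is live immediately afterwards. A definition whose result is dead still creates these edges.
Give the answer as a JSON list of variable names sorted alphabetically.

Answer: ["p", "v"]

Working:
def/use:
  b0: def={n,p,v} ue=∅
  b1: def={n,v} ue={n,v}
  b2: def={p} ue={n,p}
  b3: def={v} ue={p}
  b4: def={v} ue={v}
  b5: def={v} ue={p,v}
  b6: def={b,n} ue={n}

Live sets:
  live b0: ∅→{n,p,v}
  live b1: {n,p,v}→{n,p,v}
  live b2: {n,p,v}→{p,v}
  live b3: {n,p}→{n}
  live b4: {p,v}→{p,v}
  live b5: {p,v}→{p,v}
  live b6: {n}→∅

Interference:
  b: ∅
  n: {p,v}
  p: {n,v}
  v: {n,p}

N(n) = ["p", "v"]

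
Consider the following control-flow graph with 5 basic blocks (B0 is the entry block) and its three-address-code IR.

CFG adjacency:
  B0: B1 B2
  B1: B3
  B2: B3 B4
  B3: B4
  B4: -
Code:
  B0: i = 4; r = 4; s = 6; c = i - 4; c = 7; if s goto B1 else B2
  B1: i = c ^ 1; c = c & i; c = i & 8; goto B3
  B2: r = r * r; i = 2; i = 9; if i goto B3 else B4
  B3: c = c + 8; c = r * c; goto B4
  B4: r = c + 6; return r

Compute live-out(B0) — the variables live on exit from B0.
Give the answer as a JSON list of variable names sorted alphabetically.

Answer: ["c", "r"]

Analysis:
Block summaries:
  B0 def {c,i,r,s} use ∅
  B1 def {c,i} use {c}
  B2 def {i,r} use {r}
  B3 def {c} use {c,r}
  B4 def {r} use {c}

Liveness:
  B0: in=∅ out={c,r}
  B1: in={c,r} out={c,r}
  B2: in={c,r} out={c,r}
  B3: in={c,r} out={c}
  B4: in={c} out=∅

live-out(B0) = ["c", "r"]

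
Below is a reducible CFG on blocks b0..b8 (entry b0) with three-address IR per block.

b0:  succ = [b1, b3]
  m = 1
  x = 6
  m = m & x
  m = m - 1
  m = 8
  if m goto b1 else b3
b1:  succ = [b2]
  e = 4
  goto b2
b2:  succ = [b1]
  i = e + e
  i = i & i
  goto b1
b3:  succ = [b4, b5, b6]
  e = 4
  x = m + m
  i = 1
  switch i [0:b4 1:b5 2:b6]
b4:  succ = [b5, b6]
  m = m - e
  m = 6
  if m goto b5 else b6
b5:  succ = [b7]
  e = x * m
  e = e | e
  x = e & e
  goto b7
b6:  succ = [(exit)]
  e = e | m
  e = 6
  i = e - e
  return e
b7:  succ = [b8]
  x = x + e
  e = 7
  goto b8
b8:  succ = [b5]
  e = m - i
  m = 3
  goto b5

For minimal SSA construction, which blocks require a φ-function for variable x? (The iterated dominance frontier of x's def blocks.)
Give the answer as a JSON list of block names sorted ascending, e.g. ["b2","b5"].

idom tree: b1←b0 b2←b1 b3←b0 b4←b3 b5←b3 b6←b3 b7←b5 b8←b7
Dom∩ at merges:
  b1: preds {b0,b2}: {b0} ∩ {b0,b1,b2} = {b0}; idom=b0
  b5: preds {b3,b4,b8}: {b0,b3} ∩ {b0,b3,b4} ∩ {b0,b3,b5,b7,b8} = {b0,b3}; idom=b3
  b6: preds {b3,b4}: {b0,b3} ∩ {b0,b3,b4} = {b0,b3}; idom=b3

DF walk-up:
  join b1 pred b0: · stop@b0
  join b1 pred b2: b2→b1 stop@b0
  join b5 pred b3: · stop@b3
  join b5 pred b4: b4 stop@b3
  join b5 pred b8: b8→b7→b5 stop@b3
  join b6 pred b3: · stop@b3
  join b6 pred b4: b4 stop@b3
  b0: DF=∅
  b1: DF={b1}
  b2: DF={b1}
  b3: DF=∅
  b4: DF={b5,b6}
  b5: DF={b5}
  b6: DF=∅
  b7: DF={b5}
  b8: DF={b5}

φ for x: defs {b0,b3,b5,b7}
  DF⁺ = {b5}

Answer: ["b5"]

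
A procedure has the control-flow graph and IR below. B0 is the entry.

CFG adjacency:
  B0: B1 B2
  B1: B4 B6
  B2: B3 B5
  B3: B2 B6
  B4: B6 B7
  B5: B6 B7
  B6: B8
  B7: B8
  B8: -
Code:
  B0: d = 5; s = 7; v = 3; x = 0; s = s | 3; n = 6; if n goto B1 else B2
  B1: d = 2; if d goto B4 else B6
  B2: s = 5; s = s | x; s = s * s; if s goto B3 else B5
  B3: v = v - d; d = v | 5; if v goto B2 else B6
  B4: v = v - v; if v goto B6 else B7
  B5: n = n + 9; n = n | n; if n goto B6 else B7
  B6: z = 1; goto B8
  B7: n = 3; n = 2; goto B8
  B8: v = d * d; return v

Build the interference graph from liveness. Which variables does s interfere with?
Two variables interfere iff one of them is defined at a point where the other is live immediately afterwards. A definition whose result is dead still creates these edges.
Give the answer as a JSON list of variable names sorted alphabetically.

Answer: ["d", "n", "v", "x"]

Working:
Block summaries:
  B0 def {d,n,s,v,x} use ∅
  B1 def {d} use ∅
  B2 def {s} use {x}
  B3 def {d,v} use {d,v}
  B4 def {v} use {v}
  B5 def {n} use {n}
  B6 def {z} use ∅
  B7 def {n} use ∅
  B8 def {v} use {d}

Live sets:
  B0 li=∅ lo={d,n,v,x}
  B1 li={v} lo={d,v}
  B2 li={d,n,v,x} lo={d,n,v,x}
  B3 li={d,n,v,x} lo={d,n,v,x}
  B4 li={d,v} lo={d}
  B5 li={d,n} lo={d}
  B6 li={d} lo={d}
  B7 li={d} lo={d}
  B8 li={d} lo=∅

Conflict graph:
  d — {n,s,v,x,z}
  n — {d,s,v,x}
  s — {d,n,v,x}
  v — {d,n,s,x}
  x — {d,n,s,v}
  z — {d}

N(s) = ["d", "n", "v", "x"]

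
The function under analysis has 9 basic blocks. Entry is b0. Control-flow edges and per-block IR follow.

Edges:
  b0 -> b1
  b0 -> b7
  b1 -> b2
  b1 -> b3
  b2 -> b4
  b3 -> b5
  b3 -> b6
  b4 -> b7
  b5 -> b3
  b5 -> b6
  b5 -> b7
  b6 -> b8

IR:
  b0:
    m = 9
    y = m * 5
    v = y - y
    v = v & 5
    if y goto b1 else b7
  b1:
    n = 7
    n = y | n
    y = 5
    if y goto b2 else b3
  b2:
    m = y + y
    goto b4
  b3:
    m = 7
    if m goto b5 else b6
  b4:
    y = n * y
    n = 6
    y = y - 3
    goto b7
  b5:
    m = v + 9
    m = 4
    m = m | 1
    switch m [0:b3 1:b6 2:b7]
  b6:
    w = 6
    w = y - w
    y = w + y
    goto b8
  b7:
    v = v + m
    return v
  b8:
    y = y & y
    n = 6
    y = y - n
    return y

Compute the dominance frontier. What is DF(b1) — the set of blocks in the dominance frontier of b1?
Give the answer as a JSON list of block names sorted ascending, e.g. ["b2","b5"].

Answer: ["b7"]

Derivation:
idom tree: b1←b0 b2←b1 b3←b1 b4←b2 b5←b3 b6←b3 b7←b0 b8←b6
Join-block Dom:
  b3: preds {b1,b5}: {b0,b1} ∩ {b0,b1,b3,b5} = {b0,b1}; idom=b1
  b6: preds {b3,b5}: {b0,b1,b3} ∩ {b0,b1,b3,b5} = {b0,b1,b3}; idom=b3
  b7: preds {b0,b4,b5}: {b0} ∩ {b0,b1,b2,b4} ∩ {b0,b1,b3,b5} = {b0}; idom=b0

Frontier:
  join b3 pred b1: · stop@b1
  join b3 pred b5: b5→b3 stop@b1
  join b6 pred b3: · stop@b3
  join b6 pred b5: b5 stop@b3
  join b7 pred b0: · stop@b0
  join b7 pred b4: b4→b2→b1 stop@b0
  join b7 pred b5: b5→b3→b1 stop@b0
  DF(b0)=∅
  DF(b1)={b7}
  DF(b2)={b7}
  DF(b3)={b3,b7}
  DF(b4)={b7}
  DF(b5)={b3,b6,b7}
  DF(b6)=∅
  DF(b7)=∅
  DF(b8)=∅

DF(b1) = ["b7"]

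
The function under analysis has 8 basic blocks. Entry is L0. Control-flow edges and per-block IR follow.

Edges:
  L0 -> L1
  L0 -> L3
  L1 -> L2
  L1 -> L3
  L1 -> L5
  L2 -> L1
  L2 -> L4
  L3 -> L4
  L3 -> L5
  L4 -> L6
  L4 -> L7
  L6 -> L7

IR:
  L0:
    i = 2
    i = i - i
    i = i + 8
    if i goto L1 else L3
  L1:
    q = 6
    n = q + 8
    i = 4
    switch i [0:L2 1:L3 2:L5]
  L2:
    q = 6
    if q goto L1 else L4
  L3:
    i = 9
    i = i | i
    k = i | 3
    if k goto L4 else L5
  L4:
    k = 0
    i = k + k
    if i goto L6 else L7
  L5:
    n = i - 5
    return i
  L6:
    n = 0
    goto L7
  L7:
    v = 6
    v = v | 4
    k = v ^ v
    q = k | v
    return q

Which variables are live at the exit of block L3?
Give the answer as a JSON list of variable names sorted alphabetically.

def/use:
  L0: {i} / ∅
  L1: {i,n,q} / ∅
  L2: {q} / ∅
  L3: {i,k} / ∅
  L4: {i,k} / ∅
  L5: {n} / {i}
  L6: {n} / ∅
  L7: {k,q,v} / ∅

Liveness:
  L0: in=∅ out=∅
  L1: in=∅ out={i}
  L2: in=∅ out=∅
  L3: in=∅ out={i}
  L4: in=∅ out=∅
  L5: in={i} out=∅
  L6: in=∅ out=∅
  L7: in=∅ out=∅

live-out(L3) = ["i"]

Answer: ["i"]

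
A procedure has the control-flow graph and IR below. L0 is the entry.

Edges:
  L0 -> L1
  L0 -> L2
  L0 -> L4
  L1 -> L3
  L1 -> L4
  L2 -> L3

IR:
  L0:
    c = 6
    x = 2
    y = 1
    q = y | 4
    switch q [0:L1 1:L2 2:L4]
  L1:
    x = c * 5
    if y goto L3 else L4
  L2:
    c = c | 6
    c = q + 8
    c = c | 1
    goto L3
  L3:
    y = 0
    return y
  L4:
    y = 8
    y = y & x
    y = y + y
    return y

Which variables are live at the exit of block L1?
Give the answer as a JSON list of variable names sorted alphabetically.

def/use:
  L0: def={c,q,x,y} ue=∅
  L1: def={x} ue={c,y}
  L2: def={c} ue={c,q}
  L3: def={y} ue=∅
  L4: def={y} ue={x}

Liveness:
  L0 li=∅ lo={c,q,x,y}
  L1 li={c,y} lo={x}
  L2 li={c,q} lo=∅
  L3 li=∅ lo=∅
  L4 li={x} lo=∅

live-out(L1) = ["x"]

Answer: ["x"]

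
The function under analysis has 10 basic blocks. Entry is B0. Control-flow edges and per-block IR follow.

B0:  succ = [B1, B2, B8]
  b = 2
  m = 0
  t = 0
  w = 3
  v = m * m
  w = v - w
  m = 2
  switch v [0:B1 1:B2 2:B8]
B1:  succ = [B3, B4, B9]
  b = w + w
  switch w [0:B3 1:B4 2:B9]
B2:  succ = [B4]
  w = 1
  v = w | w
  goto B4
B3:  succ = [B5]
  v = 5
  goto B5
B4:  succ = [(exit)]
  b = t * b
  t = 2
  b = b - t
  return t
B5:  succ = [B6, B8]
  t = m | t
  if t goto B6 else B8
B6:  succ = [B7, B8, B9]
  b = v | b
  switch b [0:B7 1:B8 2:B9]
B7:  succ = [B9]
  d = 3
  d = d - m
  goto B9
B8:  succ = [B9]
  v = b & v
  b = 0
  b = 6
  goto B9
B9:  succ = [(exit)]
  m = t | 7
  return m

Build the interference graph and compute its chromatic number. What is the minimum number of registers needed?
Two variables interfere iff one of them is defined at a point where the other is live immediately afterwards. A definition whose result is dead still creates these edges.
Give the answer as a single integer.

def/use:
  B0: def={b,m,t,v,w} ue=∅
  B1: def={b} ue={w}
  B2: def={v,w} ue=∅
  B3: def={v} ue=∅
  B4: def={b,t} ue={b,t}
  B5: def={t} ue={m,t}
  B6: def={b} ue={b,v}
  B7: def={d} ue={m}
  B8: def={b,v} ue={b,v}
  B9: def={m} ue={t}

Backward fixpoint:
  B0 li=∅ lo={b,m,t,v,w}
  B1 li={m,t,w} lo={b,m,t}
  B2 li={b,t} lo={b,t}
  B3 li={b,m,t} lo={b,m,t,v}
  B4 li={b,t} lo=∅
  B5 li={b,m,t,v} lo={b,m,t,v}
  B6 li={b,m,t,v} lo={b,m,t,v}
  B7 li={m,t} lo={t}
  B8 li={b,t,v} lo={t}
  B9 li={t} lo=∅

Conflict graph:
  b — {m,t,v,w}
  d — {m,t}
  m — {b,d,t,v,w}
  t — {b,d,m,v,w}
  v — {b,m,t,w}
  w — {b,m,t,v}

Chromatic number:
  lower bound: {b,m,t,v,w} mutually conflict ⇒ χ ≥ 5
  5-colouring: R0={m}  R1={t}  R2={b,d}  R3={v}  R4={w}
  χ = 5

Answer: 5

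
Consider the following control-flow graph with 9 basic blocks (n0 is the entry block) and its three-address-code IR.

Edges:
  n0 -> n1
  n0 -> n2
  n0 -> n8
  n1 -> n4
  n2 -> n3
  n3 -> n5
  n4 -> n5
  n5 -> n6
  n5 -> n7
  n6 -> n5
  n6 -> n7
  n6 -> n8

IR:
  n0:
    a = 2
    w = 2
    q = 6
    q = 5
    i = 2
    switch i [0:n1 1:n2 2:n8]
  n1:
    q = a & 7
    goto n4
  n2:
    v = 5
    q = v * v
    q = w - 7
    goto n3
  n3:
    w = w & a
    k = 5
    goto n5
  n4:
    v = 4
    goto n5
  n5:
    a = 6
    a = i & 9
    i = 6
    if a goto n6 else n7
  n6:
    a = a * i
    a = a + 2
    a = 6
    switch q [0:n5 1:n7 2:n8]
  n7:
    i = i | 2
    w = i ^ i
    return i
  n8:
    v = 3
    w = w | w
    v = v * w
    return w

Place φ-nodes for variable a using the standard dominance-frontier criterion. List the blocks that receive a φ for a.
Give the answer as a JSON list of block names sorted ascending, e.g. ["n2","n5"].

Answer: ["n5", "n7", "n8"]

Derivation:
idom tree: n1←n0 n2←n0 n3←n2 n4←n1 n5←n0 n6←n5 n7←n5 n8←n0
Dom at joins:
  n5: preds {n3,n4,n6}: {n0,n2,n3} ∩ {n0,n1,n4} ∩ {n0,n5,n6} = {n0}; idom=n0
  n7: preds {n5,n6}: {n0,n5} ∩ {n0,n5,n6} = {n0,n5}; idom=n5
  n8: preds {n0,n6}: {n0} ∩ {n0,n5,n6} = {n0}; idom=n0

DF derivation:
  join n5 pred n3: n3→n2 stop@n0
  join n5 pred n4: n4→n1 stop@n0
  join n5 pred n6: n6→n5 stop@n0
  join n7 pred n5: · stop@n5
  join n7 pred n6: n6 stop@n5
  join n8 pred n0: · stop@n0
  join n8 pred n6: n6→n5 stop@n0
  DF(n0)=∅
  DF(n1)={n5}
  DF(n2)={n5}
  DF(n3)={n5}
  DF(n4)={n5}
  DF(n5)={n5,n8}
  DF(n6)={n5,n7,n8}
  DF(n7)=∅
  DF(n8)=∅

φ for a: defs {n0,n5,n6}
  DF⁺ = {n5,n7,n8}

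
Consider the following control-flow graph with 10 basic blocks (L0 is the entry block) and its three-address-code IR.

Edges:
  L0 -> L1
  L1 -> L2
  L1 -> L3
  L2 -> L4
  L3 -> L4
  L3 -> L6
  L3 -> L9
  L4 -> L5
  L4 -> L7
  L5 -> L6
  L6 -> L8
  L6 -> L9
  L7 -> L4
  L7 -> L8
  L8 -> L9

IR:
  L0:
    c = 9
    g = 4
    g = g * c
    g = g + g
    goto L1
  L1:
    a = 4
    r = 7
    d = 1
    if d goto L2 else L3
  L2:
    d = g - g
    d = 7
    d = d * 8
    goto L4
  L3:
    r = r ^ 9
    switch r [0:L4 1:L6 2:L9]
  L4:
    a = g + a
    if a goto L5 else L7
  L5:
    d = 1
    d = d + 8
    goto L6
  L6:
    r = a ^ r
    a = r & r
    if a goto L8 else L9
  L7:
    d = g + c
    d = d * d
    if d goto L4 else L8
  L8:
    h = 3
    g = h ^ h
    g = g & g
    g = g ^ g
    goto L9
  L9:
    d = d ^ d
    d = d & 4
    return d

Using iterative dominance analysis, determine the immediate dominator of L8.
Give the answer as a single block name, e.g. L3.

Answer: L1

Working:
idom tree: L1←L0 L2←L1 L3←L1 L4←L1 L5←L4 L6←L1 L7←L4 L8←L1 L9←L1
Dom∩ at merges:
  L4: preds {L2,L3,L7}: {L0,L1,L2} ∩ {L0,L1,L3} ∩ {L0,L1,L4,L7} = {L0,L1}; idom=L1
  L6: preds {L3,L5}: {L0,L1,L3} ∩ {L0,L1,L4,L5} = {L0,L1}; idom=L1
  L8: preds {L6,L7}: {L0,L1,L6} ∩ {L0,L1,L4,L7} = {L0,L1}; idom=L1
  L9: preds {L3,L6,L8}: {L0,L1,L3} ∩ {L0,L1,L6} ∩ {L0,L1,L8} = {L0,L1}; idom=L1

idom(L8) = L1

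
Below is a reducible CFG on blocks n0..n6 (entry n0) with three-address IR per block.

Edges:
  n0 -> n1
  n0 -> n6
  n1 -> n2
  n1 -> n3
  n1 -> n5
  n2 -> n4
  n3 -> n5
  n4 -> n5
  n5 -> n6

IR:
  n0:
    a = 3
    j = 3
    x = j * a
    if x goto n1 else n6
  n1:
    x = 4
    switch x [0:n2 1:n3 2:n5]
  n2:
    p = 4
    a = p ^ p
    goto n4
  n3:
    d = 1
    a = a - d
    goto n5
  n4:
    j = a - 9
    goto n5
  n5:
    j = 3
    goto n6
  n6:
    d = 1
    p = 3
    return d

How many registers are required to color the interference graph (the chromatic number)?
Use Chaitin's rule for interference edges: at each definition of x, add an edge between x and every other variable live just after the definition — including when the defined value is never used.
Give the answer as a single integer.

Block summaries:
  n0: {a,j,x} / ∅
  n1: {x} / ∅
  n2: {a,p} / ∅
  n3: {a,d} / {a}
  n4: {j} / {a}
  n5: {j} / ∅
  n6: {d,p} / ∅

Liveness:
  live n0: ∅→{a}
  live n1: {a}→{a}
  live n2: ∅→{a}
  live n3: {a}→∅
  live n4: {a}→∅
  live n5: ∅→∅
  live n6: ∅→∅

Interfere edges:
  a — {d,j,x}
  d — {a,p}
  j — {a}
  p — {d}
  x — {a}

Registers:
  clique {a,d} ⇒ need ≥ 2
  2-colouring: c0={a,p}  c1={d,j,x}
  χ = 2

Answer: 2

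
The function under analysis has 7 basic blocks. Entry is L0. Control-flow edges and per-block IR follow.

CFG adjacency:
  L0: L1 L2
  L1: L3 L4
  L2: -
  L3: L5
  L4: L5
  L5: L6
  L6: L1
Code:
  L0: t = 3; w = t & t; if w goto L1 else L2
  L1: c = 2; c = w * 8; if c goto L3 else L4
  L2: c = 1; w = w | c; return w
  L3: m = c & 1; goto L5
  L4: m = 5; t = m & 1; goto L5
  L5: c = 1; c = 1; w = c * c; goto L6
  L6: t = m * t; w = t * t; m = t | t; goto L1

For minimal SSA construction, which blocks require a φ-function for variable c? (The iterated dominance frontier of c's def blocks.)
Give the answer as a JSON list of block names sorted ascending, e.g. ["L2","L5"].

idom tree: L1←L0 L2←L0 L3←L1 L4←L1 L5←L1 L6←L5
Dom at joins:
  L1: preds {L0,L6}: {L0} ∩ {L0,L1,L5,L6} = {L0}; idom=L0
  L5: preds {L3,L4}: {L0,L1,L3} ∩ {L0,L1,L4} = {L0,L1}; idom=L1

DF derivation:
  join L1 pred L0: · stop@L0
  join L1 pred L6: L6→L5→L1 stop@L0
  join L5 pred L3: L3 stop@L1
  join L5 pred L4: L4 stop@L1
  L0 → ∅
  L1 → {L1}
  L2 → ∅
  L3 → {L5}
  L4 → {L5}
  L5 → {L1}
  L6 → {L1}

φ for c: defs {L1,L2,L5}
  DF⁺ = {L1}

Answer: ["L1"]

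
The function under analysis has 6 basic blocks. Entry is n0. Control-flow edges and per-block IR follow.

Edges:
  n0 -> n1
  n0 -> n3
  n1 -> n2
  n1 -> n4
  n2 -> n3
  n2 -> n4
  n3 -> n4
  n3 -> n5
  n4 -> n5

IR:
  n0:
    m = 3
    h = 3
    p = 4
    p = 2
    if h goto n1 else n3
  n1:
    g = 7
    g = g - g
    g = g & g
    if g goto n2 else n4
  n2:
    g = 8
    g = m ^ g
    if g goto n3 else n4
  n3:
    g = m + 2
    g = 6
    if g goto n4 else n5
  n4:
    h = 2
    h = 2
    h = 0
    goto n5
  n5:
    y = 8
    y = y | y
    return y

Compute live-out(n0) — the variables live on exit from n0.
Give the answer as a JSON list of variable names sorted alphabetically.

Answer: ["m"]

Analysis:
def/use:
  n0: def={h,m,p} ue=∅
  n1: def={g} ue=∅
  n2: def={g} ue={m}
  n3: def={g} ue={m}
  n4: def={h} ue=∅
  n5: def={y} ue=∅

Liveness:
  n0 li=∅ lo={m}
  n1 li={m} lo={m}
  n2 li={m} lo={m}
  n3 li={m} lo=∅
  n4 li=∅ lo=∅
  n5 li=∅ lo=∅

live-out(n0) = ["m"]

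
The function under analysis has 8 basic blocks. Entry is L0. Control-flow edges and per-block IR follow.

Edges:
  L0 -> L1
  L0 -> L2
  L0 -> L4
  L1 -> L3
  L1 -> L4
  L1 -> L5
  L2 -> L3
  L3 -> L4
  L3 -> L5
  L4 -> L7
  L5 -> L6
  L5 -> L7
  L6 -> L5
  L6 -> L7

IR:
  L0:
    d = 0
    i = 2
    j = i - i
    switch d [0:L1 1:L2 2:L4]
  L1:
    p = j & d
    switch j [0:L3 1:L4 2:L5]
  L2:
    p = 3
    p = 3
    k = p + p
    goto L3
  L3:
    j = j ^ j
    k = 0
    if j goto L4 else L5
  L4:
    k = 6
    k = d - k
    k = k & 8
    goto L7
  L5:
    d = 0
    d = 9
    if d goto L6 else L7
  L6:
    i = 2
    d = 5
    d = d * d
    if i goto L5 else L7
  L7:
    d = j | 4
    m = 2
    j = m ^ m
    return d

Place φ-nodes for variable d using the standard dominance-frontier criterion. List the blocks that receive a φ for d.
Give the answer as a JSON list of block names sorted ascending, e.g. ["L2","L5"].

Answer: ["L5", "L7"]

Working:
idom tree: L1←L0 L2←L0 L3←L0 L4←L0 L5←L0 L6←L5 L7←L0
Dom∩ at merges:
  L3: preds {L1,L2}: {L0,L1} ∩ {L0,L2} = {L0}; idom=L0
  L4: preds {L0,L1,L3}: {L0} ∩ {L0,L1} ∩ {L0,L3} = {L0}; idom=L0
  L5: preds {L1,L3,L6}: {L0,L1} ∩ {L0,L3} ∩ {L0,L5,L6} = {L0}; idom=L0
  L7: preds {L4,L5,L6}: {L0,L4} ∩ {L0,L5} ∩ {L0,L5,L6} = {L0}; idom=L0

Frontier:
  join L3 pred L1: L1 stop@L0
  join L3 pred L2: L2 stop@L0
  join L4 pred L0: · stop@L0
  join L4 pred L1: L1 stop@L0
  join L4 pred L3: L3 stop@L0
  join L5 pred L1: L1 stop@L0
  join L5 pred L3: L3 stop@L0
  join L5 pred L6: L6→L5 stop@L0
  join L7 pred L4: L4 stop@L0
  join L7 pred L5: L5 stop@L0
  join L7 pred L6: L6→L5 stop@L0
  DF(L0)=∅
  DF(L1)={L3,L4,L5}
  DF(L2)={L3}
  DF(L3)={L4,L5}
  DF(L4)={L7}
  DF(L5)={L5,L7}
  DF(L6)={L5,L7}
  DF(L7)=∅

φ for d: defs {L0,L5,L6,L7}
  DF⁺ = {L5,L7}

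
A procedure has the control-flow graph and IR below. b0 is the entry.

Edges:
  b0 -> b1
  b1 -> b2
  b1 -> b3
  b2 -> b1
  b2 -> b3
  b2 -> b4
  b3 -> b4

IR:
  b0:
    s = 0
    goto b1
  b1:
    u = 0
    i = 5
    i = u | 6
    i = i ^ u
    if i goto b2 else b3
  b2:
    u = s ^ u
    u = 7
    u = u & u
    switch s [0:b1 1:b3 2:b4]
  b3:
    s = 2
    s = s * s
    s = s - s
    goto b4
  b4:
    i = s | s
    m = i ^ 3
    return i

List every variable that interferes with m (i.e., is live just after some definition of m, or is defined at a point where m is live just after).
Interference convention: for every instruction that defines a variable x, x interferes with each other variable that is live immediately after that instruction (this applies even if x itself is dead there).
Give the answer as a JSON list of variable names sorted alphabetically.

Answer: ["i"]

Derivation:
def/use:
  b0: def={s} ue=∅
  b1: def={i,u} ue=∅
  b2: def={u} ue={s,u}
  b3: def={s} ue=∅
  b4: def={i,m} ue={s}

Live sets:
  live b0: ∅→{s}
  live b1: {s}→{s,u}
  live b2: {s,u}→{s}
  live b3: ∅→{s}
  live b4: {s}→∅

Interfere edges:
  i — {m,s,u}
  m — {i}
  s — {i,u}
  u — {i,s}

N(m) = ["i"]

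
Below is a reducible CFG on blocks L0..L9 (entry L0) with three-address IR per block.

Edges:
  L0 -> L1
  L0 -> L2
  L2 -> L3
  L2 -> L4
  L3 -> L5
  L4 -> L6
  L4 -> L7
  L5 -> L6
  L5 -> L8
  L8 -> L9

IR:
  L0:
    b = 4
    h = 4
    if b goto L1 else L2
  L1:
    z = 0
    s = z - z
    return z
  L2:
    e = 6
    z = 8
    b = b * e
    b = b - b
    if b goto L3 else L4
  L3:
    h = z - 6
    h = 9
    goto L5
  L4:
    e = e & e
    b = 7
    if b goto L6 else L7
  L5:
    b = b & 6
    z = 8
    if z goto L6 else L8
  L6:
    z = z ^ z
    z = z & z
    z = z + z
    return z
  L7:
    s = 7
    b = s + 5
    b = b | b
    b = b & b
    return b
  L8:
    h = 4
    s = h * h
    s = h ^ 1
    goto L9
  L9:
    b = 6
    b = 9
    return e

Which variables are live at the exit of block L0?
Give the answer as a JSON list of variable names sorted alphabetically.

def/use:
  L0: {b,h} / ∅
  L1: {s,z} / ∅
  L2: {b,e,z} / {b}
  L3: {h} / {z}
  L4: {b,e} / {e}
  L5: {b,z} / {b}
  L6: {z} / {z}
  L7: {b,s} / ∅
  L8: {h,s} / ∅
  L9: {b} / {e}

Live sets:
  live L0: ∅→{b}
  live L1: ∅→∅
  live L2: {b}→{b,e,z}
  live L3: {b,e,z}→{b,e}
  live L4: {e,z}→{z}
  live L5: {b,e}→{e,z}
  live L6: {z}→∅
  live L7: ∅→∅
  live L8: {e}→{e}
  live L9: {e}→∅

live-out(L0) = ["b"]

Answer: ["b"]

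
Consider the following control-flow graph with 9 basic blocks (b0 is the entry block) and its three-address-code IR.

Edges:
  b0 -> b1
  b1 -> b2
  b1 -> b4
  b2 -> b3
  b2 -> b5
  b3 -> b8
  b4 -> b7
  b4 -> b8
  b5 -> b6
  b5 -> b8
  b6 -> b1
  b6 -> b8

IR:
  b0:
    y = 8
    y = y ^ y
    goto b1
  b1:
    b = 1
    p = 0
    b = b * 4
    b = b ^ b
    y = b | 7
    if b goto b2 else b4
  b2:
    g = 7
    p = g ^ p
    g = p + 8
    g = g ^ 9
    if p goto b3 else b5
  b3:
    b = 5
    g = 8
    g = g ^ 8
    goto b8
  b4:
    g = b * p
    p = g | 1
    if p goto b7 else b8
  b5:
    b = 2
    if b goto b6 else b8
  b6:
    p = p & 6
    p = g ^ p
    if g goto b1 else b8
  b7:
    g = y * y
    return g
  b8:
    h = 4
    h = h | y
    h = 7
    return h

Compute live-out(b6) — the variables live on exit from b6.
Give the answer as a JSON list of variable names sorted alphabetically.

Block summaries:
  b0: def={y} ue=∅
  b1: def={b,p,y} ue=∅
  b2: def={g,p} ue={p}
  b3: def={b,g} ue=∅
  b4: def={g,p} ue={b,p}
  b5: def={b} ue=∅
  b6: def={p} ue={g,p}
  b7: def={g} ue={y}
  b8: def={h} ue={y}

Backward fixpoint:
  b0 li=∅ lo=∅
  b1 li=∅ lo={b,p,y}
  b2 li={p,y} lo={g,p,y}
  b3 li={y} lo={y}
  b4 li={b,p,y} lo={y}
  b5 li={g,p,y} lo={g,p,y}
  b6 li={g,p,y} lo={y}
  b7 li={y} lo=∅
  b8 li={y} lo=∅

live-out(b6) = ["y"]

Answer: ["y"]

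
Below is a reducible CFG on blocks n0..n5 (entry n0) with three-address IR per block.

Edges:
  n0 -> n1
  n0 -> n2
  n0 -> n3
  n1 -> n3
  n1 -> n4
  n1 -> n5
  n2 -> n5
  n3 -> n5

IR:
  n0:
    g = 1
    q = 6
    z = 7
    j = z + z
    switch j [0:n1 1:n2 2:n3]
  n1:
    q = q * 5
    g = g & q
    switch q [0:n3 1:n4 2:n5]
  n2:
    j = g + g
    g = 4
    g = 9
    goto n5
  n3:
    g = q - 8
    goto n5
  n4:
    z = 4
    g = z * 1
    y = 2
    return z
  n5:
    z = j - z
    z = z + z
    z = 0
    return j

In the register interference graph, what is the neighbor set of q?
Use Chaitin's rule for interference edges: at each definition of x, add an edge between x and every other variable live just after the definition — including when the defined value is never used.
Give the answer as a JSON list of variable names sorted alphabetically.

Answer: ["g", "j", "z"]

Derivation:
def/use:
  n0: def={g,j,q,z} ue=∅
  n1: def={g,q} ue={g,q}
  n2: def={g,j} ue={g}
  n3: def={g} ue={q}
  n4: def={g,y,z} ue=∅
  n5: def={z} ue={j,z}

Backward fixpoint:
  live n0: ∅→{g,j,q,z}
  live n1: {g,j,q,z}→{j,q,z}
  live n2: {g,z}→{j,z}
  live n3: {j,q,z}→{j,z}
  live n4: ∅→∅
  live n5: {j,z}→∅

Conflict graph:
  g: {j,q,z}
  j: {g,q,z}
  q: {g,j,z}
  y: {z}
  z: {g,j,q,y}

N(q) = ["g", "j", "z"]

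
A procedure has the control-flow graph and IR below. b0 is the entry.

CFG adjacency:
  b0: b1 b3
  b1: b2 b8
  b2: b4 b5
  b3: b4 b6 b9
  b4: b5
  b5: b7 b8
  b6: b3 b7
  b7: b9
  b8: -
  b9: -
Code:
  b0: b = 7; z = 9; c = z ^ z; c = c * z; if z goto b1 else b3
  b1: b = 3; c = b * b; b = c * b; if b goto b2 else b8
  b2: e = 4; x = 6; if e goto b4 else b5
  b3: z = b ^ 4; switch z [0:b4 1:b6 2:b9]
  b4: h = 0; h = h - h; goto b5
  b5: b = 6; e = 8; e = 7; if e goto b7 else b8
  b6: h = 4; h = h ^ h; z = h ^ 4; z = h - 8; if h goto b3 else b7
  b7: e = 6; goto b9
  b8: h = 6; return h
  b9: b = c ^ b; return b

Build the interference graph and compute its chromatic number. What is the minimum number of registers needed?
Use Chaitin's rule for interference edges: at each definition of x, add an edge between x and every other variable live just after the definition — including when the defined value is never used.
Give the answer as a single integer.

def/use:
  b0: def={b,c,z} ue=∅
  b1: def={b,c} ue=∅
  b2: def={e,x} ue=∅
  b3: def={z} ue={b}
  b4: def={h} ue=∅
  b5: def={b,e} ue=∅
  b6: def={h,z} ue=∅
  b7: def={e} ue=∅
  b8: def={h} ue=∅
  b9: def={b} ue={b,c}

Liveness:
  b0: in=∅ out={b,c}
  b1: in=∅ out={c}
  b2: in={c} out={c}
  b3: in={b,c} out={b,c}
  b4: in={c} out={c}
  b5: in={c} out={b,c}
  b6: in={b,c} out={b,c}
  b7: in={b,c} out={b,c}
  b8: in=∅ out=∅
  b9: in={b,c} out=∅

Interfere edges:
  b: {c,e,h,z}
  c: {b,e,h,x,z}
  e: {b,c,x}
  h: {b,c,z}
  x: {c,e}
  z: {b,c,h}

Registers:
  clique {b,c,h,z} ⇒ need ≥ 4
  4-colouring: R0={c}  R1={b,x}  R2={e,h}  R3={z}
  χ = 4

Answer: 4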